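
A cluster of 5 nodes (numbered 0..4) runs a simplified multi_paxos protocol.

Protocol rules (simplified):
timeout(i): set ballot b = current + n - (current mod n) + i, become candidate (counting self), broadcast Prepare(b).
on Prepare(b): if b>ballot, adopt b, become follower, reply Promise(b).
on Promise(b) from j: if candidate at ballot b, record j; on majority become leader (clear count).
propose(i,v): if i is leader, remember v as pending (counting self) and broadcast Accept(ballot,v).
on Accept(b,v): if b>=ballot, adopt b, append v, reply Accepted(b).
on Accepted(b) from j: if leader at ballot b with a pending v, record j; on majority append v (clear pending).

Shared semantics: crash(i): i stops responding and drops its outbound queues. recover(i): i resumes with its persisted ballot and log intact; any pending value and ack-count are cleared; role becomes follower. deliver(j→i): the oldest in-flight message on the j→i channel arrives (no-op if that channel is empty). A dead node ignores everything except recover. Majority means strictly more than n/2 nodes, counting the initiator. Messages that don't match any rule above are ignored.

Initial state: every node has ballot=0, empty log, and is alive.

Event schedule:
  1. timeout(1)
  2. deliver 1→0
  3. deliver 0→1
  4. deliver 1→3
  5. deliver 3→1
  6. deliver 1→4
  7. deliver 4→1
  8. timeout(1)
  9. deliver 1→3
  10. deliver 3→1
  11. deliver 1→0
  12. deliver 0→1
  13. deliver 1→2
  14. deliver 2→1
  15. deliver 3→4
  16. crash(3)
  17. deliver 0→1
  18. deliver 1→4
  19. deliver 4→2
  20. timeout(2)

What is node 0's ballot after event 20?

11

1. timeout(1):  <1:cand b6 ->
2. deliver 1→0:  <0:foll b6 ->
3. deliver 0→1:  nop
4. deliver 1→3:  <3:foll b6 ->
5. deliver 3→1:  <1:lead b6 ->
6. deliver 1→4:  <4:foll b6 ->
7. deliver 4→1:  nop
8. timeout(1):  <1:cand b11 ->
9. deliver 1→3:  <3:foll b11 ->
10. deliver 3→1:  nop
11. deliver 1→0:  <0:foll b11 ->
12. deliver 0→1:  <1:lead b11 ->
13. deliver 1→2:  <2:foll b6 ->
14. deliver 2→1:  nop
15. deliver 3→4:  nop
16. crash(3):  <3:✗foll b11 ->
17. deliver 0→1:  nop
18. deliver 1→4:  <4:foll b11 ->
19. deliver 4→2:  nop
20. timeout(2):  <2:cand b12 ->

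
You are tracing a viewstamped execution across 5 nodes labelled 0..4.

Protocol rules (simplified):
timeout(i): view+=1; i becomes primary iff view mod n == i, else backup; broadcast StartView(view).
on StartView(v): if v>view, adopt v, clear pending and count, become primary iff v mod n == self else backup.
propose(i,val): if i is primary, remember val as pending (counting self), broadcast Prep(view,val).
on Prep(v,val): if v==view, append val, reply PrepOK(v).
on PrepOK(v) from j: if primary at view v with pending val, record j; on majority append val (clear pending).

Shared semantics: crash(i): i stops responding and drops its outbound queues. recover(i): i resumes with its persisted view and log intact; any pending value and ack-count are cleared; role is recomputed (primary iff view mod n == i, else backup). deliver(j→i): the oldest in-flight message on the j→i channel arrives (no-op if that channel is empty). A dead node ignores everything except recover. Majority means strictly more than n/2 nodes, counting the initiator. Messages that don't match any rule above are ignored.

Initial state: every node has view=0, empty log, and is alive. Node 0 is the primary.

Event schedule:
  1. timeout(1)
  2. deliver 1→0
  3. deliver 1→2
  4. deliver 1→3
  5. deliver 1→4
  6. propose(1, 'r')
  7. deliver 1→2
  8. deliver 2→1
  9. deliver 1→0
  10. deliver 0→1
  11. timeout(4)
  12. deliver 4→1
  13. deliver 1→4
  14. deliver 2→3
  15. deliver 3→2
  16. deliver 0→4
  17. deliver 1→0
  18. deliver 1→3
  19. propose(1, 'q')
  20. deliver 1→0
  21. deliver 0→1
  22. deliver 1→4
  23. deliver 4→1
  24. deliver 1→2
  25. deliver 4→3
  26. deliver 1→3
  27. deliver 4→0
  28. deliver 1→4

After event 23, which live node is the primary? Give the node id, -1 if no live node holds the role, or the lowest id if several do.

[1] timeout(1) → N1(prim v1 [-])
[2] deliver 1→0 → N0(back v1 [-])
[3] deliver 1→2 → N2(back v1 [-])
[4] deliver 1→3 → N3(back v1 [-])
[5] deliver 1→4 → N4(back v1 [-])
[6] propose(1,'r') → ∅
[7] deliver 1→2 → N2(back v1 [r])
[8] deliver 2→1 → ∅
[9] deliver 1→0 → N0(back v1 [r])
[10] deliver 0→1 → N1(prim v1 [r])
[11] timeout(4) → N4(back v2 [-])
[12] deliver 4→1 → N1(back v2 [r])
[13] deliver 1→4 → ∅
[14] deliver 2→3 → ∅
[15] deliver 3→2 → ∅
[16] deliver 0→4 → ∅
[17] deliver 1→0 → ∅
[18] deliver 1→3 → N3(back v1 [r])
[19] propose(1,'q') → ∅
[20] deliver 1→0 → ∅
[21] deliver 0→1 → ∅
[22] deliver 1→4 → ∅
[23] deliver 4→1 → ∅

-1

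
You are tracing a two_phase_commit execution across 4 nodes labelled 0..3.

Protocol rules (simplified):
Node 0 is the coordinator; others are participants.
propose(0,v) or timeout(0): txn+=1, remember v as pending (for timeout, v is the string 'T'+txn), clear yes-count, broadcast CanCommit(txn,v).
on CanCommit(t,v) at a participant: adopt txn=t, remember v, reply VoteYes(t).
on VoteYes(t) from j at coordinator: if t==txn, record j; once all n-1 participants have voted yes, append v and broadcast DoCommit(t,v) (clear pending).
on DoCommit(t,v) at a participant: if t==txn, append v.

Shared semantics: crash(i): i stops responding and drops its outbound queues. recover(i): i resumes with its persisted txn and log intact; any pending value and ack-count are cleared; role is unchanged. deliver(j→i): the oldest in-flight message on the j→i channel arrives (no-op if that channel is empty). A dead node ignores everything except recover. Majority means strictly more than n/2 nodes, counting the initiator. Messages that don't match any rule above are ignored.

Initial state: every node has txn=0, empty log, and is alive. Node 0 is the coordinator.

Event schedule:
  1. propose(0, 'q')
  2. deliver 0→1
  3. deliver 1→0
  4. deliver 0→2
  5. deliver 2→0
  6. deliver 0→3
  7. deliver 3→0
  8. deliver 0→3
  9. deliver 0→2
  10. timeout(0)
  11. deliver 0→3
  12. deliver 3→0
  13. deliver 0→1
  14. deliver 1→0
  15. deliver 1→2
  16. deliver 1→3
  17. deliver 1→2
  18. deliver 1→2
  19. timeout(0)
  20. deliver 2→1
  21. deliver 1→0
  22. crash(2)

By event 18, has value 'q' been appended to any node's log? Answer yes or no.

after 1 — propose(0,'q'): n0:coor/t1/[-]
after 2 — deliver 0→1: n1:part/t1/[-]
after 3 — deliver 1→0: ·
after 4 — deliver 0→2: n2:part/t1/[-]
after 5 — deliver 2→0: ·
after 6 — deliver 0→3: n3:part/t1/[-]
after 7 — deliver 3→0: n0:coor/t1/[q]
after 8 — deliver 0→3: n3:part/t1/[q]
after 9 — deliver 0→2: n2:part/t1/[q]
after 10 — timeout(0): n0:coor/t2/[q]
after 11 — deliver 0→3: n3:part/t2/[q]
after 12 — deliver 3→0: ·
after 13 — deliver 0→1: n1:part/t1/[q]
after 14 — deliver 1→0: ·
after 15 — deliver 1→2: ·
after 16 — deliver 1→3: ·
after 17 — deliver 1→2: ·
after 18 — deliver 1→2: ·

yes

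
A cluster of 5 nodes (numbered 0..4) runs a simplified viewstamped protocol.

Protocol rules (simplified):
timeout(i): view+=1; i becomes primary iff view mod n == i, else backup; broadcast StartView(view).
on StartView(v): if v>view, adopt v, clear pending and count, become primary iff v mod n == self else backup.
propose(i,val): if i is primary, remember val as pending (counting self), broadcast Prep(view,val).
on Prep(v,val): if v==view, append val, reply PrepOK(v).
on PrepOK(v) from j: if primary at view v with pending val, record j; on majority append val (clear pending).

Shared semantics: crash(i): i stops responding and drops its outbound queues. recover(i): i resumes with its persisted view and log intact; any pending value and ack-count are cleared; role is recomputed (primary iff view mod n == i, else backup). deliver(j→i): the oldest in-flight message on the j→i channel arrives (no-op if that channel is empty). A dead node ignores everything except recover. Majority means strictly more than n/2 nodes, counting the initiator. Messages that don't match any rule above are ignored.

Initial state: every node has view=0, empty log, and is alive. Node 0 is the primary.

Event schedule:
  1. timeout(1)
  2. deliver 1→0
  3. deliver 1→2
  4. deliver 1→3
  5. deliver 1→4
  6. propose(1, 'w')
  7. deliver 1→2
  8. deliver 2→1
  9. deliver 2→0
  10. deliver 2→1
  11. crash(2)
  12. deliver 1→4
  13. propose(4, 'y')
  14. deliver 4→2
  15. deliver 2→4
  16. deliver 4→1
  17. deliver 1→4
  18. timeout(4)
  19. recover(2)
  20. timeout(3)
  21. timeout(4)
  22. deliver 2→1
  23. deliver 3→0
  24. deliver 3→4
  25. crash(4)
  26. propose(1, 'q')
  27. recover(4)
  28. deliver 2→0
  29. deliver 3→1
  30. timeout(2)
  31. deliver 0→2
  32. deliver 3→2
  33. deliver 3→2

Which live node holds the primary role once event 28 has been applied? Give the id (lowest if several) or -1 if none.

1

[1] timeout(1) → N1(prim v1 [-])
[2] deliver 1→0 → N0(back v1 [-])
[3] deliver 1→2 → N2(back v1 [-])
[4] deliver 1→3 → N3(back v1 [-])
[5] deliver 1→4 → N4(back v1 [-])
[6] propose(1,'w') → ∅
[7] deliver 1→2 → N2(back v1 [w])
[8] deliver 2→1 → ∅
[9] deliver 2→0 → ∅
[10] deliver 2→1 → ∅
[11] crash(2) → N2(✗back v1 [w])
[12] deliver 1→4 → N4(back v1 [w])
[13] propose(4,'y') → ∅
[14] deliver 4→2 → ∅
[15] deliver 2→4 → ∅
[16] deliver 4→1 → N1(prim v1 [w])
[17] deliver 1→4 → ∅
[18] timeout(4) → N4(back v2 [w])
[19] recover(2) → N2(back v1 [w])
[20] timeout(3) → N3(back v2 [-])
[21] timeout(4) → N4(back v3 [w])
[22] deliver 2→1 → ∅
[23] deliver 3→0 → N0(back v2 [-])
[24] deliver 3→4 → ∅
[25] crash(4) → N4(✗back v3 [w])
[26] propose(1,'q') → ∅
[27] recover(4) → N4(back v3 [w])
[28] deliver 2→0 → ∅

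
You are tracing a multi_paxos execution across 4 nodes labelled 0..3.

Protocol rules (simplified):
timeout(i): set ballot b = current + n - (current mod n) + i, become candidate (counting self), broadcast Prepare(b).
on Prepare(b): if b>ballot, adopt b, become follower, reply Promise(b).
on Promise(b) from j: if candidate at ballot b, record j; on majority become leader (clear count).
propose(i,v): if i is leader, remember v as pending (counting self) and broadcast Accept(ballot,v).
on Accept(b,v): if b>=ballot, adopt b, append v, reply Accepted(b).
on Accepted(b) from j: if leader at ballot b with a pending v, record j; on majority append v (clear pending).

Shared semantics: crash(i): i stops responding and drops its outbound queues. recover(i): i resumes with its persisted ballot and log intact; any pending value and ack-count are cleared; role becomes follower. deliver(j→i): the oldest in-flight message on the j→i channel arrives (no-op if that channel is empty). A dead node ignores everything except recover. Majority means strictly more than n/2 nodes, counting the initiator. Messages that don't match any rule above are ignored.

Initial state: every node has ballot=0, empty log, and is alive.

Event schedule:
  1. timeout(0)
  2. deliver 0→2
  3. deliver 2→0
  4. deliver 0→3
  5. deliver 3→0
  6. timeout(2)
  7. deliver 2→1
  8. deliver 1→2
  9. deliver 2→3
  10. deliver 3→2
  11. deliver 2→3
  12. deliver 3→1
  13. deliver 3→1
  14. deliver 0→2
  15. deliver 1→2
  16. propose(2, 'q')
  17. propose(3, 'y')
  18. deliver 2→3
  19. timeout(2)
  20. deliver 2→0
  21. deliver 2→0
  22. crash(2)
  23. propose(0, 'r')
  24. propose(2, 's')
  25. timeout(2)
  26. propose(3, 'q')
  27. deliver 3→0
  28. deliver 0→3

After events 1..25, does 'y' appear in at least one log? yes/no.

e1 timeout(0): 0[cand,b=4,-]
e2 deliver 0→2: 2[foll,b=4,-]
e3 deliver 2→0: ·
e4 deliver 0→3: 3[foll,b=4,-]
e5 deliver 3→0: 0[lead,b=4,-]
e6 timeout(2): 2[cand,b=10,-]
e7 deliver 2→1: 1[foll,b=10,-]
e8 deliver 1→2: ·
e9 deliver 2→3: 3[foll,b=10,-]
e10 deliver 3→2: 2[lead,b=10,-]
e11 deliver 2→3: ·
e12 deliver 3→1: ·
e13 deliver 3→1: ·
e14 deliver 0→2: ·
e15 deliver 1→2: ·
e16 propose(2,'q'): ·
e17 propose(3,'y'): ·
e18 deliver 2→3: 3[foll,b=10,q]
e19 timeout(2): 2[cand,b=14,-]
e20 deliver 2→0: 0[foll,b=10,-]
e21 deliver 2→0: 0[foll,b=10,q]
e22 crash(2): 2[✗cand,b=14,-]
e23 propose(0,'r'): ·
e24 propose(2,'s'): ·
e25 timeout(2): ·

no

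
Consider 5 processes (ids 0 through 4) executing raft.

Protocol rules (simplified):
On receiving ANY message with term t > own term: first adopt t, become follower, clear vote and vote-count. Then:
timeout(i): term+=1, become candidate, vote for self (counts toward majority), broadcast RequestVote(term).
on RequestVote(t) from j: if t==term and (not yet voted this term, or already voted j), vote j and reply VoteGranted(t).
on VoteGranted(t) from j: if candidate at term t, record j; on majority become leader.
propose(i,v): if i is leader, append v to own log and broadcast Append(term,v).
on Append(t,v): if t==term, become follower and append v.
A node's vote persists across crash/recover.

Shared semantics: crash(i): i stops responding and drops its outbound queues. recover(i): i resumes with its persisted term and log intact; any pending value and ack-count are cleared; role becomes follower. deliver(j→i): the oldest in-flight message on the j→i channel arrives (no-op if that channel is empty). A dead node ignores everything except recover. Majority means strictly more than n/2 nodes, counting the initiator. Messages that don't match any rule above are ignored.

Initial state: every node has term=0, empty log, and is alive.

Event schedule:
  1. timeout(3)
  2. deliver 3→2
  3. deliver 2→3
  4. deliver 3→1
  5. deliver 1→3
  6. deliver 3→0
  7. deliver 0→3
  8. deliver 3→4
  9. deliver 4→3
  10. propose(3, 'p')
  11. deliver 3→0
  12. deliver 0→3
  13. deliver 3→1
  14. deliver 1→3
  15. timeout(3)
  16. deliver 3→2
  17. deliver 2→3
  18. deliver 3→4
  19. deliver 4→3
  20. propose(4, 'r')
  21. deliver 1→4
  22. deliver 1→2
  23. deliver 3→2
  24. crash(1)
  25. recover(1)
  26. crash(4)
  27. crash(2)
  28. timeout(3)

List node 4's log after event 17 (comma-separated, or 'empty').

empty

1. timeout(3):  <3:cand t1 ->
2. deliver 3→2:  <2:foll t1 ->
3. deliver 2→3:  nop
4. deliver 3→1:  <1:foll t1 ->
5. deliver 1→3:  <3:lead t1 ->
6. deliver 3→0:  <0:foll t1 ->
7. deliver 0→3:  nop
8. deliver 3→4:  <4:foll t1 ->
9. deliver 4→3:  nop
10. propose(3,'p'):  <3:lead t1 p>
11. deliver 3→0:  <0:foll t1 p>
12. deliver 0→3:  nop
13. deliver 3→1:  <1:foll t1 p>
14. deliver 1→3:  nop
15. timeout(3):  <3:cand t2 p>
16. deliver 3→2:  <2:foll t1 p>
17. deliver 2→3:  nop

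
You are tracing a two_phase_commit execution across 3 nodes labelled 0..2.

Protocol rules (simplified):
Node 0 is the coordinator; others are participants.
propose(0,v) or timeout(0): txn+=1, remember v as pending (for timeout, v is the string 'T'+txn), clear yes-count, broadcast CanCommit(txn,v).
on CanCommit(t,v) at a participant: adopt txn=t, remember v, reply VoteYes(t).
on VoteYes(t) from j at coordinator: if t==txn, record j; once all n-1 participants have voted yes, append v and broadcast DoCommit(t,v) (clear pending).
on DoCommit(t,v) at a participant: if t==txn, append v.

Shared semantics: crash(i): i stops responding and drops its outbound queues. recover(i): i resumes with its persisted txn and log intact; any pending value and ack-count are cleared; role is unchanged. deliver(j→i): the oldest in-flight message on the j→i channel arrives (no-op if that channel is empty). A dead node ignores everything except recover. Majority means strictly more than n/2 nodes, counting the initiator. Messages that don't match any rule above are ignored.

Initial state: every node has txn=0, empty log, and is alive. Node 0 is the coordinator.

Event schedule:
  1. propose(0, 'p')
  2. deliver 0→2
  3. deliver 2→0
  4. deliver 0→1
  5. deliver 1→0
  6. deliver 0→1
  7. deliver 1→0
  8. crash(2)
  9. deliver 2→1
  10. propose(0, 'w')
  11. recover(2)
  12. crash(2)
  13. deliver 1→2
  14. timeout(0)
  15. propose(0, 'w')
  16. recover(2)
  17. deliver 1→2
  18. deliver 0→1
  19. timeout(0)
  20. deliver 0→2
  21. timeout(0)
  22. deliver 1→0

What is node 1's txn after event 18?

2

step 1 propose(0,'p'): 0={coor,t=1,log=-}
step 2 deliver 0→2: 2={part,t=1,log=-}
step 3 deliver 2→0: —
step 4 deliver 0→1: 1={part,t=1,log=-}
step 5 deliver 1→0: 0={coor,t=1,log=p}
step 6 deliver 0→1: 1={part,t=1,log=p}
step 7 deliver 1→0: —
step 8 crash(2): 2={✗part,t=1,log=-}
step 9 deliver 2→1: —
step 10 propose(0,'w'): 0={coor,t=2,log=p}
step 11 recover(2): 2={part,t=1,log=-}
step 12 crash(2): 2={✗part,t=1,log=-}
step 13 deliver 1→2: —
step 14 timeout(0): 0={coor,t=3,log=p}
step 15 propose(0,'w'): 0={coor,t=4,log=p}
step 16 recover(2): 2={part,t=1,log=-}
step 17 deliver 1→2: —
step 18 deliver 0→1: 1={part,t=2,log=p}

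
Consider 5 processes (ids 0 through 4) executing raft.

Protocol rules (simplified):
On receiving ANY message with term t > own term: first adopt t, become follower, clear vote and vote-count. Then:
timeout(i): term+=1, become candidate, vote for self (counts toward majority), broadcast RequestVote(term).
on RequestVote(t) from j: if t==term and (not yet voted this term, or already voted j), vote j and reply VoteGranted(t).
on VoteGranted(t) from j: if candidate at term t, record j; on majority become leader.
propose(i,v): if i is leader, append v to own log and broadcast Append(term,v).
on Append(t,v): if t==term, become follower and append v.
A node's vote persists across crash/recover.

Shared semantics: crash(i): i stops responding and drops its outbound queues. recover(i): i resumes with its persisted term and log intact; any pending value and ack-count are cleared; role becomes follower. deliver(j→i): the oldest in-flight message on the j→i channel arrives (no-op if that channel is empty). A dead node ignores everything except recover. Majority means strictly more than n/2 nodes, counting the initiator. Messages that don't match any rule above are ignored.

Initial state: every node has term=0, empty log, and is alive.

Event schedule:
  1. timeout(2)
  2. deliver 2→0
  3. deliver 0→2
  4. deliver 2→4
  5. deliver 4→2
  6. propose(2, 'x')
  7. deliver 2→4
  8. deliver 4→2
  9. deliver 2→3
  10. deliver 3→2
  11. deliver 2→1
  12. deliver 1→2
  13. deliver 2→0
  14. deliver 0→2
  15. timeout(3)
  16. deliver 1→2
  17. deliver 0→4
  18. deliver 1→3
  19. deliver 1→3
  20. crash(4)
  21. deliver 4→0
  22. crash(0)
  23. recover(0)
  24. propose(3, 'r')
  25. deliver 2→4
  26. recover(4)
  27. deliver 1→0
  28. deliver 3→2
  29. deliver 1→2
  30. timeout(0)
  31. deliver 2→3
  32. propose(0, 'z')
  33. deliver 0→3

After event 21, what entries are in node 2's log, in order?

x

[1] timeout(2) → N2(cand t1 [-])
[2] deliver 2→0 → N0(foll t1 [-])
[3] deliver 0→2 → ∅
[4] deliver 2→4 → N4(foll t1 [-])
[5] deliver 4→2 → N2(lead t1 [-])
[6] propose(2,'x') → N2(lead t1 [x])
[7] deliver 2→4 → N4(foll t1 [x])
[8] deliver 4→2 → ∅
[9] deliver 2→3 → N3(foll t1 [-])
[10] deliver 3→2 → ∅
[11] deliver 2→1 → N1(foll t1 [-])
[12] deliver 1→2 → ∅
[13] deliver 2→0 → N0(foll t1 [x])
[14] deliver 0→2 → ∅
[15] timeout(3) → N3(cand t2 [-])
[16] deliver 1→2 → ∅
[17] deliver 0→4 → ∅
[18] deliver 1→3 → ∅
[19] deliver 1→3 → ∅
[20] crash(4) → N4(✗foll t1 [x])
[21] deliver 4→0 → ∅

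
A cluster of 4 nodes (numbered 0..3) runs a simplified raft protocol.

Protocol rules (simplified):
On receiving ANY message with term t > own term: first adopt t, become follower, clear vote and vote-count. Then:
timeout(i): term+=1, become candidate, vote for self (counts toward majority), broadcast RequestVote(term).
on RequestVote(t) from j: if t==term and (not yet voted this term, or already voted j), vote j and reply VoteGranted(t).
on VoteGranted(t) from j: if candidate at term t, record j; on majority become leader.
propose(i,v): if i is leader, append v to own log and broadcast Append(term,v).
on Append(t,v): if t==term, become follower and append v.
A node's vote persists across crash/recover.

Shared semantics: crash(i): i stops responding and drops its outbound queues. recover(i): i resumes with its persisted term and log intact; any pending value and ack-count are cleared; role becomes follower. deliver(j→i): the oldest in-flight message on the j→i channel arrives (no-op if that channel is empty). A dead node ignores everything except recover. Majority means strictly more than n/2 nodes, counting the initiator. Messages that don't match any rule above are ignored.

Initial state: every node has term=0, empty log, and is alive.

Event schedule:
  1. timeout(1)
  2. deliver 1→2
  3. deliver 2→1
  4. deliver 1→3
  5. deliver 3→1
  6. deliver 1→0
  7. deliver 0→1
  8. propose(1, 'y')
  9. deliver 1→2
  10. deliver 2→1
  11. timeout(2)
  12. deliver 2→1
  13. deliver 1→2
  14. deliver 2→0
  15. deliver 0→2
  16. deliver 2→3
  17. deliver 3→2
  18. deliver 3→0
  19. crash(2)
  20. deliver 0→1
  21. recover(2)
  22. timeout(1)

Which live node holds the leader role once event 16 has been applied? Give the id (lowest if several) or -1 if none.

e1 timeout(1): 1[cand,t=1,-]
e2 deliver 1→2: 2[foll,t=1,-]
e3 deliver 2→1: ·
e4 deliver 1→3: 3[foll,t=1,-]
e5 deliver 3→1: 1[lead,t=1,-]
e6 deliver 1→0: 0[foll,t=1,-]
e7 deliver 0→1: ·
e8 propose(1,'y'): 1[lead,t=1,y]
e9 deliver 1→2: 2[foll,t=1,y]
e10 deliver 2→1: ·
e11 timeout(2): 2[cand,t=2,y]
e12 deliver 2→1: 1[foll,t=2,y]
e13 deliver 1→2: ·
e14 deliver 2→0: 0[foll,t=2,-]
e15 deliver 0→2: 2[lead,t=2,y]
e16 deliver 2→3: 3[foll,t=2,-]

2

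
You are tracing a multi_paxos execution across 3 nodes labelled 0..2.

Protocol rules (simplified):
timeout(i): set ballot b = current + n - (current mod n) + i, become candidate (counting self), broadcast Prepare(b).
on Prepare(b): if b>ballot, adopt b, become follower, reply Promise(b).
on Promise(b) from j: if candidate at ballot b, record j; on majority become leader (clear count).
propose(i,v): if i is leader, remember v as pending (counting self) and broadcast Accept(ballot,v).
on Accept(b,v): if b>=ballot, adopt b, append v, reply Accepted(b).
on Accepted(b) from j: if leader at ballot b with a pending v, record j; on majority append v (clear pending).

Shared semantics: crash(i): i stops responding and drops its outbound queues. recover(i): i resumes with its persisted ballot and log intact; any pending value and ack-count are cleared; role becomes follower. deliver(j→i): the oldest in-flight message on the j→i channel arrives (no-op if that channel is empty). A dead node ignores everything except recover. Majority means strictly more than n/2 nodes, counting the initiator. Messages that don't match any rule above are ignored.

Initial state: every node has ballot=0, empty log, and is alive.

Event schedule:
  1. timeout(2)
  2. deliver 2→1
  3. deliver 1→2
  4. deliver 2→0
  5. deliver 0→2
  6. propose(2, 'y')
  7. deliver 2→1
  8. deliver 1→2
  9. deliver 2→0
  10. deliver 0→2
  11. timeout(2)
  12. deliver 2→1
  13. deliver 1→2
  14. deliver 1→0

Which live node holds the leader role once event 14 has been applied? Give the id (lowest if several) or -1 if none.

2

step 1 timeout(2): 2={cand,b=5,log=-}
step 2 deliver 2→1: 1={foll,b=5,log=-}
step 3 deliver 1→2: 2={lead,b=5,log=-}
step 4 deliver 2→0: 0={foll,b=5,log=-}
step 5 deliver 0→2: —
step 6 propose(2,'y'): —
step 7 deliver 2→1: 1={foll,b=5,log=y}
step 8 deliver 1→2: 2={lead,b=5,log=y}
step 9 deliver 2→0: 0={foll,b=5,log=y}
step 10 deliver 0→2: —
step 11 timeout(2): 2={cand,b=8,log=y}
step 12 deliver 2→1: 1={foll,b=8,log=y}
step 13 deliver 1→2: 2={lead,b=8,log=y}
step 14 deliver 1→0: —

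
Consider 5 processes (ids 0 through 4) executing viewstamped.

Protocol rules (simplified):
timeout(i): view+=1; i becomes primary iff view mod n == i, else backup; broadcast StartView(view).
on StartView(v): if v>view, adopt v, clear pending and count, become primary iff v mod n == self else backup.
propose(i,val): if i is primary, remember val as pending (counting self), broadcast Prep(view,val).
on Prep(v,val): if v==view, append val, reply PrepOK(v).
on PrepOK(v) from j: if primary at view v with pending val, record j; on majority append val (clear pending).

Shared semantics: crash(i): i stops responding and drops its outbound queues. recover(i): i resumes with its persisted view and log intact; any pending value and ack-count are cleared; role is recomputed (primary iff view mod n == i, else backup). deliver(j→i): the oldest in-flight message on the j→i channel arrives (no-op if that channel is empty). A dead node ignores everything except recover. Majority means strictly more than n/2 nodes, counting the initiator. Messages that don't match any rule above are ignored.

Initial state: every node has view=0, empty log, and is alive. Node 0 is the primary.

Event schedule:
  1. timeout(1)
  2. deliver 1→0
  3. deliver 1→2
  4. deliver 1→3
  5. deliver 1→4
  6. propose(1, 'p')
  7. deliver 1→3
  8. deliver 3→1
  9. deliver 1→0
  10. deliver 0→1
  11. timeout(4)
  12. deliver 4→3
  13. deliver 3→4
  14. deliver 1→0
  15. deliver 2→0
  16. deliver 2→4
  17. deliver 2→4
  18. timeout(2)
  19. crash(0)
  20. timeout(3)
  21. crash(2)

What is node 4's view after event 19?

2

step 1 timeout(1): 1={prim,v=1,log=-}
step 2 deliver 1→0: 0={back,v=1,log=-}
step 3 deliver 1→2: 2={back,v=1,log=-}
step 4 deliver 1→3: 3={back,v=1,log=-}
step 5 deliver 1→4: 4={back,v=1,log=-}
step 6 propose(1,'p'): —
step 7 deliver 1→3: 3={back,v=1,log=p}
step 8 deliver 3→1: —
step 9 deliver 1→0: 0={back,v=1,log=p}
step 10 deliver 0→1: 1={prim,v=1,log=p}
step 11 timeout(4): 4={back,v=2,log=-}
step 12 deliver 4→3: 3={back,v=2,log=p}
step 13 deliver 3→4: —
step 14 deliver 1→0: —
step 15 deliver 2→0: —
step 16 deliver 2→4: —
step 17 deliver 2→4: —
step 18 timeout(2): 2={prim,v=2,log=-}
step 19 crash(0): 0={✗back,v=1,log=p}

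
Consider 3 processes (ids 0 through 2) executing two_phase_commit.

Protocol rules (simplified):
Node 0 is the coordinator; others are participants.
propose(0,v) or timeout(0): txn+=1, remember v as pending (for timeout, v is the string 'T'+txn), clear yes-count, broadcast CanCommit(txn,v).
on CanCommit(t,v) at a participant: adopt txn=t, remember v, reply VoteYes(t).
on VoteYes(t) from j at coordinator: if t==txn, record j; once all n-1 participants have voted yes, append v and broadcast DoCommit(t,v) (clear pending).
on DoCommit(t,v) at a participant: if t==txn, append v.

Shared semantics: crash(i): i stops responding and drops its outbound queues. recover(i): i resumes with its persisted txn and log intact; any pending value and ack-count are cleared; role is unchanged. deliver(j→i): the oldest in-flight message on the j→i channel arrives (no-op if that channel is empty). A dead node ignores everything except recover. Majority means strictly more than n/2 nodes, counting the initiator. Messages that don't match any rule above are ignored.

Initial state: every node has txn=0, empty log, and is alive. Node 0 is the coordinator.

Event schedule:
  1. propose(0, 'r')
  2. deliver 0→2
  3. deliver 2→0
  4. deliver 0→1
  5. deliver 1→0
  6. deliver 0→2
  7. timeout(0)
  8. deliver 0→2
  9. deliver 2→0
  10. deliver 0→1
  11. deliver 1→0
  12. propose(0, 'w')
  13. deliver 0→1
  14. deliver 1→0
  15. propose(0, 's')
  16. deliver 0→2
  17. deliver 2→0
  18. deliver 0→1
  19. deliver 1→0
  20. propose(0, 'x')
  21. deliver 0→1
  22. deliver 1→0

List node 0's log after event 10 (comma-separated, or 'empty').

r

[1] propose(0,'r') → N0(coor t1 [-])
[2] deliver 0→2 → N2(part t1 [-])
[3] deliver 2→0 → ∅
[4] deliver 0→1 → N1(part t1 [-])
[5] deliver 1→0 → N0(coor t1 [r])
[6] deliver 0→2 → N2(part t1 [r])
[7] timeout(0) → N0(coor t2 [r])
[8] deliver 0→2 → N2(part t2 [r])
[9] deliver 2→0 → ∅
[10] deliver 0→1 → N1(part t1 [r])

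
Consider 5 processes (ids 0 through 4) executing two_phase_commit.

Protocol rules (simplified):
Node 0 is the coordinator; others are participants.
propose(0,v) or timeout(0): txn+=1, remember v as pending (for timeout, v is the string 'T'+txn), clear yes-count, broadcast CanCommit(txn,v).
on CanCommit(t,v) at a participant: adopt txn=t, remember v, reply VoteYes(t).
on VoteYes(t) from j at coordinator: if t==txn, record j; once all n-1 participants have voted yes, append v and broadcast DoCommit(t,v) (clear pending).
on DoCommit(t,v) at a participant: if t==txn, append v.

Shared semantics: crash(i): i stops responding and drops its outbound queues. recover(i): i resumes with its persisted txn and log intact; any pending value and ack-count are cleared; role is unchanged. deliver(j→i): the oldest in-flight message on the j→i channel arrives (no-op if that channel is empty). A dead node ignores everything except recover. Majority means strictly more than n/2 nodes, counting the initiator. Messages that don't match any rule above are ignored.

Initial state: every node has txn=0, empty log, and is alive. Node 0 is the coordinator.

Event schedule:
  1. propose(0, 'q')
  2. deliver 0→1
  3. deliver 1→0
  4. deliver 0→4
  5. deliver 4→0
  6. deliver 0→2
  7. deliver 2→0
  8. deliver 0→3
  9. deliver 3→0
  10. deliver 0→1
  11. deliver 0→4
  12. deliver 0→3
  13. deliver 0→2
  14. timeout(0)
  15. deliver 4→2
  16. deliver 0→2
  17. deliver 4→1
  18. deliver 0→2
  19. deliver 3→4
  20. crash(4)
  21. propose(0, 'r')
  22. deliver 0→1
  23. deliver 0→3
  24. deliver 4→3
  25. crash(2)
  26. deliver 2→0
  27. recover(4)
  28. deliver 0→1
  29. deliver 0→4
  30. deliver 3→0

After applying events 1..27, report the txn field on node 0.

after 1 — propose(0,'q'): n0:coor/t1/[-]
after 2 — deliver 0→1: n1:part/t1/[-]
after 3 — deliver 1→0: ·
after 4 — deliver 0→4: n4:part/t1/[-]
after 5 — deliver 4→0: ·
after 6 — deliver 0→2: n2:part/t1/[-]
after 7 — deliver 2→0: ·
after 8 — deliver 0→3: n3:part/t1/[-]
after 9 — deliver 3→0: n0:coor/t1/[q]
after 10 — deliver 0→1: n1:part/t1/[q]
after 11 — deliver 0→4: n4:part/t1/[q]
after 12 — deliver 0→3: n3:part/t1/[q]
after 13 — deliver 0→2: n2:part/t1/[q]
after 14 — timeout(0): n0:coor/t2/[q]
after 15 — deliver 4→2: ·
after 16 — deliver 0→2: n2:part/t2/[q]
after 17 — deliver 4→1: ·
after 18 — deliver 0→2: ·
after 19 — deliver 3→4: ·
after 20 — crash(4): n4:✗part/t1/[q]
after 21 — propose(0,'r'): n0:coor/t3/[q]
after 22 — deliver 0→1: n1:part/t2/[q]
after 23 — deliver 0→3: n3:part/t2/[q]
after 24 — deliver 4→3: ·
after 25 — crash(2): n2:✗part/t2/[q]
after 26 — deliver 2→0: ·
after 27 — recover(4): n4:part/t1/[q]

3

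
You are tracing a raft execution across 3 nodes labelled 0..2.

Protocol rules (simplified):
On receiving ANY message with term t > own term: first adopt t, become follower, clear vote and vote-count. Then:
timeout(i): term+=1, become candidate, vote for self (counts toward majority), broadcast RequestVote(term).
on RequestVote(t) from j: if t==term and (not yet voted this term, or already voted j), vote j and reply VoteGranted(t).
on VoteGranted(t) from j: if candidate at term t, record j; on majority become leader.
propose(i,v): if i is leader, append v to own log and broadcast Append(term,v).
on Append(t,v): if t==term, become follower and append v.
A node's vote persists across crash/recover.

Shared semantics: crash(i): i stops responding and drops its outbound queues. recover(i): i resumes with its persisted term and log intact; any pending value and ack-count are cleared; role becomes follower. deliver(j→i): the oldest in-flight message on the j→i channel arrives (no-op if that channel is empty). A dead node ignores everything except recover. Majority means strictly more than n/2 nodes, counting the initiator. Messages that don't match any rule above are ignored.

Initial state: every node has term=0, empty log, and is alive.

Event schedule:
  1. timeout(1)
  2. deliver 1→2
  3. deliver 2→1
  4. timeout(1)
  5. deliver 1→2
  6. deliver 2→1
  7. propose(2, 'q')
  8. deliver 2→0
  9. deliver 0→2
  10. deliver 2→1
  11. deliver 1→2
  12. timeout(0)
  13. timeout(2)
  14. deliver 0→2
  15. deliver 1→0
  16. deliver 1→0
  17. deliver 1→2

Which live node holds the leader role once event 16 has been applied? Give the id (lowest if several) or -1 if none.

1

step 1 timeout(1): 1={cand,t=1,log=-}
step 2 deliver 1→2: 2={foll,t=1,log=-}
step 3 deliver 2→1: 1={lead,t=1,log=-}
step 4 timeout(1): 1={cand,t=2,log=-}
step 5 deliver 1→2: 2={foll,t=2,log=-}
step 6 deliver 2→1: 1={lead,t=2,log=-}
step 7 propose(2,'q'): —
step 8 deliver 2→0: —
step 9 deliver 0→2: —
step 10 deliver 2→1: —
step 11 deliver 1→2: —
step 12 timeout(0): 0={cand,t=1,log=-}
step 13 timeout(2): 2={cand,t=3,log=-}
step 14 deliver 0→2: —
step 15 deliver 1→0: —
step 16 deliver 1→0: 0={foll,t=2,log=-}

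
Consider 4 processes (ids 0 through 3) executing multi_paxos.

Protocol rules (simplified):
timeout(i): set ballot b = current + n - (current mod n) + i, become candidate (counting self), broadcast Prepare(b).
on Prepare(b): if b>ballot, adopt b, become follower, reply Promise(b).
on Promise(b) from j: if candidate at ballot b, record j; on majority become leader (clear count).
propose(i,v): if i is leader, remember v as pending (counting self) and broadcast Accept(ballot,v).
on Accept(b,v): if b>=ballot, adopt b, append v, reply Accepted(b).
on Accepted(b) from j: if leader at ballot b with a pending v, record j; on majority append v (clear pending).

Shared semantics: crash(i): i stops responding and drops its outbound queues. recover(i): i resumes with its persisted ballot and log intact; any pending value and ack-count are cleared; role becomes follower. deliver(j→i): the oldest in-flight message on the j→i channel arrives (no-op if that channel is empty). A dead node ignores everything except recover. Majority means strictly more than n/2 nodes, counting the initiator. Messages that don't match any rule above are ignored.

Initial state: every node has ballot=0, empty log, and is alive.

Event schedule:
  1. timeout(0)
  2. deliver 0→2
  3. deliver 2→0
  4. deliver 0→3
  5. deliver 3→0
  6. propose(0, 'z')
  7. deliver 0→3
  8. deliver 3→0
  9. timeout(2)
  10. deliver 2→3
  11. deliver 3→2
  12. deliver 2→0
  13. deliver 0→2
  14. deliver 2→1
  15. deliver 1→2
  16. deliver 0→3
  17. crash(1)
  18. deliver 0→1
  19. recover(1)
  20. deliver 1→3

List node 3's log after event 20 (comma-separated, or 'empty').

z

[1] timeout(0) → N0(cand b4 [-])
[2] deliver 0→2 → N2(foll b4 [-])
[3] deliver 2→0 → ∅
[4] deliver 0→3 → N3(foll b4 [-])
[5] deliver 3→0 → N0(lead b4 [-])
[6] propose(0,'z') → ∅
[7] deliver 0→3 → N3(foll b4 [z])
[8] deliver 3→0 → ∅
[9] timeout(2) → N2(cand b10 [-])
[10] deliver 2→3 → N3(foll b10 [z])
[11] deliver 3→2 → ∅
[12] deliver 2→0 → N0(foll b10 [-])
[13] deliver 0→2 → ∅
[14] deliver 2→1 → N1(foll b10 [-])
[15] deliver 1→2 → N2(lead b10 [-])
[16] deliver 0→3 → ∅
[17] crash(1) → N1(✗foll b10 [-])
[18] deliver 0→1 → ∅
[19] recover(1) → N1(foll b10 [-])
[20] deliver 1→3 → ∅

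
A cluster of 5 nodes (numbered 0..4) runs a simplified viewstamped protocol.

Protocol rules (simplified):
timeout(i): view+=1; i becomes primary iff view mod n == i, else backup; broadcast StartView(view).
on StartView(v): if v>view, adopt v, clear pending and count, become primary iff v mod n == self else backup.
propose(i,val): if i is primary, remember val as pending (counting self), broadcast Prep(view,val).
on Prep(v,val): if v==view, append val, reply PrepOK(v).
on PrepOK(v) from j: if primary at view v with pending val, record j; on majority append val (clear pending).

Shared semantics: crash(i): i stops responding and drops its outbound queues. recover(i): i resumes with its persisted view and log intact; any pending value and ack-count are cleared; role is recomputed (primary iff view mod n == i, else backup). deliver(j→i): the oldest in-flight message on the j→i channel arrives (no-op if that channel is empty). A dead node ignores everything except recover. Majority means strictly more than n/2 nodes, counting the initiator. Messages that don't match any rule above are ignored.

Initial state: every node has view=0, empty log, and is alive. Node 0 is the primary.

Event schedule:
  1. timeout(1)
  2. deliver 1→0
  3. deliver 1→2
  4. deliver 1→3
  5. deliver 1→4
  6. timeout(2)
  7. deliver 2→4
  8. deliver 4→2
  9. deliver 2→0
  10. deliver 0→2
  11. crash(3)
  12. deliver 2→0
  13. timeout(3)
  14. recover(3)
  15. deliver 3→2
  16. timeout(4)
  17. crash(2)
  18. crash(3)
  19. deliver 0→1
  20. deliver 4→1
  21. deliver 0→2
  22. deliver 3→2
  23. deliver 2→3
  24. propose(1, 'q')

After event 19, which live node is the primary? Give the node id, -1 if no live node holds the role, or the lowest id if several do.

step 1 timeout(1): 1={prim,v=1,log=-}
step 2 deliver 1→0: 0={back,v=1,log=-}
step 3 deliver 1→2: 2={back,v=1,log=-}
step 4 deliver 1→3: 3={back,v=1,log=-}
step 5 deliver 1→4: 4={back,v=1,log=-}
step 6 timeout(2): 2={prim,v=2,log=-}
step 7 deliver 2→4: 4={back,v=2,log=-}
step 8 deliver 4→2: —
step 9 deliver 2→0: 0={back,v=2,log=-}
step 10 deliver 0→2: —
step 11 crash(3): 3={✗back,v=1,log=-}
step 12 deliver 2→0: —
step 13 timeout(3): —
step 14 recover(3): 3={back,v=1,log=-}
step 15 deliver 3→2: —
step 16 timeout(4): 4={back,v=3,log=-}
step 17 crash(2): 2={✗prim,v=2,log=-}
step 18 crash(3): 3={✗back,v=1,log=-}
step 19 deliver 0→1: —

1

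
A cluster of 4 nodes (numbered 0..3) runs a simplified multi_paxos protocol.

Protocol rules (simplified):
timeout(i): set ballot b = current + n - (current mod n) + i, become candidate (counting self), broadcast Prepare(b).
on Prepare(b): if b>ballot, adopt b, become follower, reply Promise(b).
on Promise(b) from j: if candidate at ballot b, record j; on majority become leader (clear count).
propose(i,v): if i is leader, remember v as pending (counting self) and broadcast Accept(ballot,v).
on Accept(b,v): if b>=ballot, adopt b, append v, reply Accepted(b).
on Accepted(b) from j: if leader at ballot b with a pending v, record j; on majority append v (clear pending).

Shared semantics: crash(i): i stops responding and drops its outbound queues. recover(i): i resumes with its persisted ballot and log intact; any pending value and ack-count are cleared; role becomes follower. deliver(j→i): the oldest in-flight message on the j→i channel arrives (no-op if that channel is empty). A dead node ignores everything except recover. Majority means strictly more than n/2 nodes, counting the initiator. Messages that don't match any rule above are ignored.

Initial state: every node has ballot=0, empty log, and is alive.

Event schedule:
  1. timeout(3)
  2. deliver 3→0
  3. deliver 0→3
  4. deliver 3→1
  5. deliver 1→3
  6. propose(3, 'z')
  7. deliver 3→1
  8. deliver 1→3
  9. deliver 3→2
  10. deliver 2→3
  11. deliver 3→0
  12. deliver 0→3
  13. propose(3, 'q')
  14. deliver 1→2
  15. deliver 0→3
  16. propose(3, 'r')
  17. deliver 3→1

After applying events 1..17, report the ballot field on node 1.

7

1. timeout(3):  <3:cand b7 ->
2. deliver 3→0:  <0:foll b7 ->
3. deliver 0→3:  nop
4. deliver 3→1:  <1:foll b7 ->
5. deliver 1→3:  <3:lead b7 ->
6. propose(3,'z'):  nop
7. deliver 3→1:  <1:foll b7 z>
8. deliver 1→3:  nop
9. deliver 3→2:  <2:foll b7 ->
10. deliver 2→3:  nop
11. deliver 3→0:  <0:foll b7 z>
12. deliver 0→3:  <3:lead b7 z>
13. propose(3,'q'):  nop
14. deliver 1→2:  nop
15. deliver 0→3:  nop
16. propose(3,'r'):  nop
17. deliver 3→1:  <1:foll b7 z,q>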